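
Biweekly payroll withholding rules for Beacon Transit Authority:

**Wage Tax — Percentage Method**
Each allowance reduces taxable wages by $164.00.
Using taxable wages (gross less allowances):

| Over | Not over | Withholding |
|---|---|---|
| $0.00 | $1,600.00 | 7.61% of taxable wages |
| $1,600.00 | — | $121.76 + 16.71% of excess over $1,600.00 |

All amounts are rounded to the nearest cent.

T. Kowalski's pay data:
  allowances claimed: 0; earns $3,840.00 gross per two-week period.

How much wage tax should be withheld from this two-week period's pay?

$496.06

Wage Tax: taxable = $3,840.00
  $121.76 + 16.71% × ($3,840.00 − $1,600.00) = $121.76 + 16.71% × $2,240.00 = $496.06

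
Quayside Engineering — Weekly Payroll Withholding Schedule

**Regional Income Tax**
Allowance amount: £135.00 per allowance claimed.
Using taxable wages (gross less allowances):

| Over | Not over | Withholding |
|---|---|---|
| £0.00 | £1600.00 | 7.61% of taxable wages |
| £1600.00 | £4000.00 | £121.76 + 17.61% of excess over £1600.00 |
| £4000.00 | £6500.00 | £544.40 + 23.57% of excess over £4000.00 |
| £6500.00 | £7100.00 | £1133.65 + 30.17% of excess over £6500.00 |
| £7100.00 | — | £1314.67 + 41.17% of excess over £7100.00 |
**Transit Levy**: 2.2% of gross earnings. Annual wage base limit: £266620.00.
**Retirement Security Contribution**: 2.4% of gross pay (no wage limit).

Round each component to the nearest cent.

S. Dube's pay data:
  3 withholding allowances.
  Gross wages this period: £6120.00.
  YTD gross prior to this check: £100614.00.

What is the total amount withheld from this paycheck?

£1230.15

Regional Income Tax: taxable = £6120.00 − 3×£135.00 = £5715.00
  £544.40 + 23.57% × (£5715.00 − £4000.00) = £544.40 + 23.57% × £1715.00 = £948.63
Transit Levy: 2.2% × £6120.00 = £134.64
Retirement Security Contribution: 2.4% × £6120.00 = £146.88
Total: £948.63 + £134.64 + £146.88 = £1230.15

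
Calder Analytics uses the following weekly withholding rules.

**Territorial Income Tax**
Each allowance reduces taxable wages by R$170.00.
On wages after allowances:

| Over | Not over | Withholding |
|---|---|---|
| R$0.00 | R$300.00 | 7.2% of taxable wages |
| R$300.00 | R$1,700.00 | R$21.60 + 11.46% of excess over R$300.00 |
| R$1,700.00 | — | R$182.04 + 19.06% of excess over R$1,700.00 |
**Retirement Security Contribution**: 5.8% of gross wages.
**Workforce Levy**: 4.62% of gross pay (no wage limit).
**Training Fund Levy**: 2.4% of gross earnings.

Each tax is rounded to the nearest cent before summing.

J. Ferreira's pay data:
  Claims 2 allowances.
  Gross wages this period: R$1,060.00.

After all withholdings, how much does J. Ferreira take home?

R$854.38

Territorial Income Tax: taxable = R$1,060.00 − 2×R$170.00 = R$720.00
  R$21.60 + 11.46% × (R$720.00 − R$300.00) = R$21.60 + 11.46% × R$420.00 = R$69.73
Retirement Security Contribution: 5.8% × R$1,060.00 = R$61.48
Workforce Levy: 4.62% × R$1,060.00 = R$48.97
Training Fund Levy: 2.4% × R$1,060.00 = R$25.44
Total withheld: R$69.73 + R$61.48 + R$48.97 + R$25.44 = R$205.62
Net pay: R$1,060.00 − R$205.62 = R$854.38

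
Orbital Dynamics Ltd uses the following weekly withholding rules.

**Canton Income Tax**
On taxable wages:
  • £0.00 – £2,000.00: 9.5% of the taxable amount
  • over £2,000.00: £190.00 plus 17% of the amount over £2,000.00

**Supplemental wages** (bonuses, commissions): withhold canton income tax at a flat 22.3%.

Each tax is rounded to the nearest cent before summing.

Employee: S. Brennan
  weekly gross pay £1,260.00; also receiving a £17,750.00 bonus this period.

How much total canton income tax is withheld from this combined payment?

Canton Income Tax: taxable = £1,260.00
  9.5% × £1,260.00 = £119.70
Supplemental (22.3% flat on bonus): 22.3% × £17,750.00 = £3,958.25
Total canton income tax: £119.70 + £3,958.25 = £4,077.95

£4,077.95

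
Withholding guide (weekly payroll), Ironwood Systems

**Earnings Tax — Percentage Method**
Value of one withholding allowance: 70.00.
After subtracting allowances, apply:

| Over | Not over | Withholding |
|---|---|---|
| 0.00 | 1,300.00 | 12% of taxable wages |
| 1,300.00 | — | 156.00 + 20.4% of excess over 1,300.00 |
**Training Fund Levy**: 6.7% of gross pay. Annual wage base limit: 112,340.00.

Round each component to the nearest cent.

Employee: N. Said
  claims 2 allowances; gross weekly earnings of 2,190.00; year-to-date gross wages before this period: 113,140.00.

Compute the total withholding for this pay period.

Earnings Tax: taxable = 2,190.00 − 2×70.00 = 2,050.00
  156.00 + 20.4% × (2,050.00 − 1,300.00) = 156.00 + 20.4% × 750.00 = 309.00
Training Fund Levy: YTD 113,140.00 ≥ cap 112,340.00 → 0.00
Total: 309.00 + 0.00 = 309.00

309.00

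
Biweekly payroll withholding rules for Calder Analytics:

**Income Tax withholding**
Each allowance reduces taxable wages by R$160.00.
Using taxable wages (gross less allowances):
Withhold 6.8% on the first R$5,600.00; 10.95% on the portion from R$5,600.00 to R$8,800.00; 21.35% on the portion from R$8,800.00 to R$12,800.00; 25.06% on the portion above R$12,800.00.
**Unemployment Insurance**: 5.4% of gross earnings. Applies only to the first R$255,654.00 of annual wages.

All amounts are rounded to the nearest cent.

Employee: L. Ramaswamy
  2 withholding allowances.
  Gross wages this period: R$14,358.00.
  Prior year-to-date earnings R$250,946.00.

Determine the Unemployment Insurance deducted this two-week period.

Unemployment Insurance: cap R$255,654.00 − YTD R$250,946.00 = R$4,708.00 subject; 5.4% × R$4,708.00 = R$254.23

R$254.23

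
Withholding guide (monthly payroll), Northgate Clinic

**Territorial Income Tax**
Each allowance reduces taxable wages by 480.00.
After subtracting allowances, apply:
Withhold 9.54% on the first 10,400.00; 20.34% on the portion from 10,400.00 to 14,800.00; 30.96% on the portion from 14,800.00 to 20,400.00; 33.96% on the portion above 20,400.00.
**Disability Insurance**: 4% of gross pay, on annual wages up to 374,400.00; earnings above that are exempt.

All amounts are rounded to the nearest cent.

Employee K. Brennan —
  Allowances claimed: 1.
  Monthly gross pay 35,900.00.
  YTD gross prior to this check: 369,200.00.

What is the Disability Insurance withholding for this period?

Disability Insurance: cap 374,400.00 − YTD 369,200.00 = 5,200.00 subject; 4% × 5,200.00 = 208.00

208.00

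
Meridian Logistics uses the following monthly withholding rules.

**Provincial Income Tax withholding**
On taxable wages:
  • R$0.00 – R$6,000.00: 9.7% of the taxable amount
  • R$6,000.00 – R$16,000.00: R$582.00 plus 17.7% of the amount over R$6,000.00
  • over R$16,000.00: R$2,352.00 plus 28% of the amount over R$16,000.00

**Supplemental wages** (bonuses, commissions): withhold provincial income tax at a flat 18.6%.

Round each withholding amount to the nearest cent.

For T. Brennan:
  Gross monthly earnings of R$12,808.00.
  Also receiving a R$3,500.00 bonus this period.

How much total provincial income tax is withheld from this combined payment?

Provincial Income Tax: taxable = R$12,808.00
  R$582.00 + 17.7% × (R$12,808.00 − R$6,000.00) = R$582.00 + 17.7% × R$6,808.00 = R$1,787.02
Supplemental (18.6% flat on bonus): 18.6% × R$3,500.00 = R$651.00
Total provincial income tax: R$1,787.02 + R$651.00 = R$2,438.02

R$2,438.02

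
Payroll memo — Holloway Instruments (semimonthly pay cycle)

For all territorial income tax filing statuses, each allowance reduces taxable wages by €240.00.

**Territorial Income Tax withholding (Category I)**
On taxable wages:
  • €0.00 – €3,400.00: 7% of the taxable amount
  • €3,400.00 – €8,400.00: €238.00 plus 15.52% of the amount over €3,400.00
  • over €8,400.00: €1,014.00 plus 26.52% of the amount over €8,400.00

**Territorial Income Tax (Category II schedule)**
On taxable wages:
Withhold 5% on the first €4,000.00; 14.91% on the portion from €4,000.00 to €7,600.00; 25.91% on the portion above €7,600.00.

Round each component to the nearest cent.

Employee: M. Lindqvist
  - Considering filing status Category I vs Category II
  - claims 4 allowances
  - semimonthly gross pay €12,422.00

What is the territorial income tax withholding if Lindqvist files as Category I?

€1,826.04

Territorial Income Tax (Category I): taxable = €12,422.00 − 4×€240.00 = €11,462.00
  €1,014.00 + 26.52% × (€11,462.00 − €8,400.00) = €1,014.00 + 26.52% × €3,062.00 = €1,826.04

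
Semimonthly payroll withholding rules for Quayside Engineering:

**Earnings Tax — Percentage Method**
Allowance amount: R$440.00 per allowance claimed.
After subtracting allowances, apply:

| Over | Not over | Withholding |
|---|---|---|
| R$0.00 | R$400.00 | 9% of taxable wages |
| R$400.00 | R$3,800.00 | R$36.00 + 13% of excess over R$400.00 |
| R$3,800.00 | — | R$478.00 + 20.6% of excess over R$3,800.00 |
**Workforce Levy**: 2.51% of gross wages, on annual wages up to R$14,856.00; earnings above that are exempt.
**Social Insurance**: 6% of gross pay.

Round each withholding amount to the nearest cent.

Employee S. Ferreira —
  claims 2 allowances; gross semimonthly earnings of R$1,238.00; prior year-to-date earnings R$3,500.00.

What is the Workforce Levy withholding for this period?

Workforce Levy: 2.51% × R$1,238.00 = R$31.07

R$31.07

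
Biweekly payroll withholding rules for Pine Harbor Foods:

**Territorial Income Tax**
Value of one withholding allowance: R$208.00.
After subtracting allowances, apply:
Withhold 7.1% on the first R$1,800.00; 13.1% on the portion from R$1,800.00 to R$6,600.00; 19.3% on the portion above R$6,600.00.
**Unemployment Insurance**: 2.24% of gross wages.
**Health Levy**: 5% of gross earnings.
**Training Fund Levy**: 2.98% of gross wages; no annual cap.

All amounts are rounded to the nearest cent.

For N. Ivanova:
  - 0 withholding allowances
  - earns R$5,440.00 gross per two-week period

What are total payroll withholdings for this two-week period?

R$1,160.61

Territorial Income Tax: taxable = R$5,440.00
  R$127.80 + 13.1% × (R$5,440.00 − R$1,800.00) = R$127.80 + 13.1% × R$3,640.00 = R$604.64
Unemployment Insurance: 2.24% × R$5,440.00 = R$121.86
Health Levy: 5% × R$5,440.00 = R$272.00
Training Fund Levy: 2.98% × R$5,440.00 = R$162.11
Total: R$604.64 + R$121.86 + R$272.00 + R$162.11 = R$1,160.61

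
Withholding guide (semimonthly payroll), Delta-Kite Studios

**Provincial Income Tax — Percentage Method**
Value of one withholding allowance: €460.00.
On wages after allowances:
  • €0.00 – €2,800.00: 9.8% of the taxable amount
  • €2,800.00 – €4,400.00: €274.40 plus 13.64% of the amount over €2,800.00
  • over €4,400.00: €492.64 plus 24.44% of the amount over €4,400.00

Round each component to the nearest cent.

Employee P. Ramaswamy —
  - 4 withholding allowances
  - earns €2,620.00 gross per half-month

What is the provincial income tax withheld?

€76.44

Provincial Income Tax: taxable = €2,620.00 − 4×€460.00 = €780.00
  9.8% × €780.00 = €76.44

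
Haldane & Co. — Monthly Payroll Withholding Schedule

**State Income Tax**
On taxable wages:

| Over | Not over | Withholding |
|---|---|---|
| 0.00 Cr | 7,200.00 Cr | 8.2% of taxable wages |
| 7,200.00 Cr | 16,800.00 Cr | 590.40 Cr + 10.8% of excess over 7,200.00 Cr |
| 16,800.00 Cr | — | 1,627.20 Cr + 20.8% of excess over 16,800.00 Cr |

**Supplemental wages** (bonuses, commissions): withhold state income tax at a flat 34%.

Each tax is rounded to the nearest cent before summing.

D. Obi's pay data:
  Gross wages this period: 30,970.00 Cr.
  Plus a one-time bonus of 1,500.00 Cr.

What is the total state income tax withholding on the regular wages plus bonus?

5,084.56 Cr

State Income Tax: taxable = 30,970.00 Cr
  1,627.20 Cr + 20.8% × (30,970.00 Cr − 16,800.00 Cr) = 1,627.20 Cr + 20.8% × 14,170.00 Cr = 4,574.56 Cr
Supplemental (34% flat on bonus): 34% × 1,500.00 Cr = 510.00 Cr
Total state income tax: 4,574.56 Cr + 510.00 Cr = 5,084.56 Cr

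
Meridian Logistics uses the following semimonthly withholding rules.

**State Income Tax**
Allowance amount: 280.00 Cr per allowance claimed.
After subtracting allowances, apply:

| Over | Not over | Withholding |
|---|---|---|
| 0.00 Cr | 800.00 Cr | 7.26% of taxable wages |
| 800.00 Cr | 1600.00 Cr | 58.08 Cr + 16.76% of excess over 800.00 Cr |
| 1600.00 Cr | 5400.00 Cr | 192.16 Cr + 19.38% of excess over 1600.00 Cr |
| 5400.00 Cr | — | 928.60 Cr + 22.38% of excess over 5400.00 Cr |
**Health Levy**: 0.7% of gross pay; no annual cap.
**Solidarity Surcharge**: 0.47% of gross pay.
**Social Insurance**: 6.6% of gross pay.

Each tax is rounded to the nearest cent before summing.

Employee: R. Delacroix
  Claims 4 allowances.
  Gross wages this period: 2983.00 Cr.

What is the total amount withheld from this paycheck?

State Income Tax: taxable = 2983.00 Cr − 4×280.00 Cr = 1863.00 Cr
  192.16 Cr + 19.38% × (1863.00 Cr − 1600.00 Cr) = 192.16 Cr + 19.38% × 263.00 Cr = 243.13 Cr
Health Levy: 0.7% × 2983.00 Cr = 20.88 Cr
Solidarity Surcharge: 0.47% × 2983.00 Cr = 14.02 Cr
Social Insurance: 6.6% × 2983.00 Cr = 196.88 Cr
Total: 243.13 Cr + 20.88 Cr + 14.02 Cr + 196.88 Cr = 474.91 Cr

474.91 Cr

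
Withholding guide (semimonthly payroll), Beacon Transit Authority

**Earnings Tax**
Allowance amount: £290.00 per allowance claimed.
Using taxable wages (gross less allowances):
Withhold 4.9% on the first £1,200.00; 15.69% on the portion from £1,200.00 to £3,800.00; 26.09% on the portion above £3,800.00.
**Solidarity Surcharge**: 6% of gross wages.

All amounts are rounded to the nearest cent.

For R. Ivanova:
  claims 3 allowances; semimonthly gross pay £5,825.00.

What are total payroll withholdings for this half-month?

£1,117.58

Earnings Tax: taxable = £5,825.00 − 3×£290.00 = £4,955.00
  £466.74 + 26.09% × (£4,955.00 − £3,800.00) = £466.74 + 26.09% × £1,155.00 = £768.08
Solidarity Surcharge: 6% × £5,825.00 = £349.50
Total: £768.08 + £349.50 = £1,117.58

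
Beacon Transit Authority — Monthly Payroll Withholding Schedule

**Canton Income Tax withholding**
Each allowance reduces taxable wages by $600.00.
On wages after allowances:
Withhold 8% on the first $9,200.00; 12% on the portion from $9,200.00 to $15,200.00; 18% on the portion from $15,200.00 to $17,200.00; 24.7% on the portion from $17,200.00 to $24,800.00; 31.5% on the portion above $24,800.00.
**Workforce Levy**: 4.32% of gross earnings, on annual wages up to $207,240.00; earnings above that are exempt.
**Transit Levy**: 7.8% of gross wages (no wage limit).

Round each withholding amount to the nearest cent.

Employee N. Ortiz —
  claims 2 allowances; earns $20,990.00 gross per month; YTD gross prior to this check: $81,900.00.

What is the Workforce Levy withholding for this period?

$906.77

Workforce Levy: 4.32% × $20,990.00 = $906.77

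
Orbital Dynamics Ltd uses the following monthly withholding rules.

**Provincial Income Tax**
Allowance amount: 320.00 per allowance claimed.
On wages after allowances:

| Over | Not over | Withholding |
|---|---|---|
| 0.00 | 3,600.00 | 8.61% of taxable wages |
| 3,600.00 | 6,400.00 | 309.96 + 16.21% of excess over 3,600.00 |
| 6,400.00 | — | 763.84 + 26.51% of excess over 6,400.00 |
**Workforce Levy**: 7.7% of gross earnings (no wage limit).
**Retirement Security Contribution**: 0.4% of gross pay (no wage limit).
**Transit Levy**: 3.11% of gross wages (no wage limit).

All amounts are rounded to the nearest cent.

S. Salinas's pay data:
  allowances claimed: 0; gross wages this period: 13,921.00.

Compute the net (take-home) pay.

Provincial Income Tax: taxable = 13,921.00
  763.84 + 26.51% × (13,921.00 − 6,400.00) = 763.84 + 26.51% × 7,521.00 = 2,757.66
Workforce Levy: 7.7% × 13,921.00 = 1,071.92
Retirement Security Contribution: 0.4% × 13,921.00 = 55.68
Transit Levy: 3.11% × 13,921.00 = 432.94
Total withheld: 2,757.66 + 1,071.92 + 55.68 + 432.94 = 4,318.20
Net pay: 13,921.00 − 4,318.20 = 9,602.80

9,602.80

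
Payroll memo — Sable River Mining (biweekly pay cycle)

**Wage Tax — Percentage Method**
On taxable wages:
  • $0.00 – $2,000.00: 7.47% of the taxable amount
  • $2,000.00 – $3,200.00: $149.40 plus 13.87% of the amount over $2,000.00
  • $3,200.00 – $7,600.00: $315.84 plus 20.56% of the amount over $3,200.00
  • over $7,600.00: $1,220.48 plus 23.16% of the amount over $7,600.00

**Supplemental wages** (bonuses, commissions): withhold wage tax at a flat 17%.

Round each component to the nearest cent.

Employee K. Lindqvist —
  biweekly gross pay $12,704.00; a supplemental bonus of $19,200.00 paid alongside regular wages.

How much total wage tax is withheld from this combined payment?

$5,666.57

Wage Tax: taxable = $12,704.00
  $1,220.48 + 23.16% × ($12,704.00 − $7,600.00) = $1,220.48 + 23.16% × $5,104.00 = $2,402.57
Supplemental (17% flat on bonus): 17% × $19,200.00 = $3,264.00
Total wage tax: $2,402.57 + $3,264.00 = $5,666.57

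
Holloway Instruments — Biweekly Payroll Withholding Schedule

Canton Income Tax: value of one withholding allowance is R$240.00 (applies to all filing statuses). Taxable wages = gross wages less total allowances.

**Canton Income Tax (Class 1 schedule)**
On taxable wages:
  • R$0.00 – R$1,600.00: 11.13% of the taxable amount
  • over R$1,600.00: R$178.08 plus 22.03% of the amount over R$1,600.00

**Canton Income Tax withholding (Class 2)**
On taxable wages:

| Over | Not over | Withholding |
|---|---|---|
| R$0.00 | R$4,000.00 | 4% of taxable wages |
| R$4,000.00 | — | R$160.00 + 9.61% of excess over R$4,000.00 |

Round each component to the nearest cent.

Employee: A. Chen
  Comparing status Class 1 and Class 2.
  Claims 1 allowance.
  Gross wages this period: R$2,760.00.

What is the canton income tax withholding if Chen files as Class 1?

R$380.76

Canton Income Tax (Class 1): taxable = R$2,760.00 − 1×R$240.00 = R$2,520.00
  R$178.08 + 22.03% × (R$2,520.00 − R$1,600.00) = R$178.08 + 22.03% × R$920.00 = R$380.76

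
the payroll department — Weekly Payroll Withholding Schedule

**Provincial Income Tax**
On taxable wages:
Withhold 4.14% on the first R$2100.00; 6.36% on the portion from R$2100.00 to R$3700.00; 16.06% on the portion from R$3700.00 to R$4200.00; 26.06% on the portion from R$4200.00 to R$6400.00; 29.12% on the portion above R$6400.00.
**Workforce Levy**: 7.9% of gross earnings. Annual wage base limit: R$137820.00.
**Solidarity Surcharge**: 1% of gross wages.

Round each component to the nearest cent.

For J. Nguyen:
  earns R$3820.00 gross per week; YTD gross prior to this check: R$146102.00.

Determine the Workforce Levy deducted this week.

Workforce Levy: YTD R$146102.00 ≥ cap R$137820.00 → R$0.00

R$0.00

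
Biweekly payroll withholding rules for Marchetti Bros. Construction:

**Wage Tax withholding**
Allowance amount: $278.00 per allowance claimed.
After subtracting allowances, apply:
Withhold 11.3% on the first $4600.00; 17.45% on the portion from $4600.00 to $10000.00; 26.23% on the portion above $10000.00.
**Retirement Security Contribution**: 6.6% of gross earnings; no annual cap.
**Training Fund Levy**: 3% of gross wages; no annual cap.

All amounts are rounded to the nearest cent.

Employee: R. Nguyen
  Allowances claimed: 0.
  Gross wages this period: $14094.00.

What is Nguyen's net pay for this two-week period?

$10205.02

Wage Tax: taxable = $14094.00
  $1462.10 + 26.23% × ($14094.00 − $10000.00) = $1462.10 + 26.23% × $4094.00 = $2535.96
Retirement Security Contribution: 6.6% × $14094.00 = $930.20
Training Fund Levy: 3% × $14094.00 = $422.82
Total withheld: $2535.96 + $930.20 + $422.82 = $3888.98
Net pay: $14094.00 − $3888.98 = $10205.02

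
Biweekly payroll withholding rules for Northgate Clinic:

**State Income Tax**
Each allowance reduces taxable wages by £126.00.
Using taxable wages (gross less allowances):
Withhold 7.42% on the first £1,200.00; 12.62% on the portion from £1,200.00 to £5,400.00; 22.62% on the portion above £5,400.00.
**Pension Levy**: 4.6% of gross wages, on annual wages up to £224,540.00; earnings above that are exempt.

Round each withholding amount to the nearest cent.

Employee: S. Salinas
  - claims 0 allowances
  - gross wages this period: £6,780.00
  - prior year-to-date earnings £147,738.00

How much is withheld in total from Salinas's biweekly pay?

State Income Tax: taxable = £6,780.00
  £619.08 + 22.62% × (£6,780.00 − £5,400.00) = £619.08 + 22.62% × £1,380.00 = £931.24
Pension Levy: 4.6% × £6,780.00 = £311.88
Total: £931.24 + £311.88 = £1,243.12

£1,243.12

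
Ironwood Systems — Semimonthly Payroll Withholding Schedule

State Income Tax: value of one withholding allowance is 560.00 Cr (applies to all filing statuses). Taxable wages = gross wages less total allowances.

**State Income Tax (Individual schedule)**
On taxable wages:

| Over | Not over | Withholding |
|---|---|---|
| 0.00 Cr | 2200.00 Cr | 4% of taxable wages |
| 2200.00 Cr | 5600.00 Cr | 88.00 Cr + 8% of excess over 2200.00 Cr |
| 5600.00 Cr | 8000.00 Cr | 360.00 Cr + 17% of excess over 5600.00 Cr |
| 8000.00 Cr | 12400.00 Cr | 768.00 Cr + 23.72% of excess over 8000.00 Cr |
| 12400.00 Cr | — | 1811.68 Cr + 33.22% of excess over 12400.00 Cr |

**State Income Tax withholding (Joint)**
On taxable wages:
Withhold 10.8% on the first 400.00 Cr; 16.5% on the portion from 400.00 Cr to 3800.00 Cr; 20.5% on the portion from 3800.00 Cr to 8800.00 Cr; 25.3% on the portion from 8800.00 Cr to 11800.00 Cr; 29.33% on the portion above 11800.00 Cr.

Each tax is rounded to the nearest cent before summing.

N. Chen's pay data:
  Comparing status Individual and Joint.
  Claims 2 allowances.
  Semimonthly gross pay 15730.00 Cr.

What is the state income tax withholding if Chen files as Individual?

State Income Tax (Individual): taxable = 15730.00 Cr − 2×560.00 Cr = 14610.00 Cr
  1811.68 Cr + 33.22% × (14610.00 Cr − 12400.00 Cr) = 1811.68 Cr + 33.22% × 2210.00 Cr = 2545.84 Cr

2545.84 Cr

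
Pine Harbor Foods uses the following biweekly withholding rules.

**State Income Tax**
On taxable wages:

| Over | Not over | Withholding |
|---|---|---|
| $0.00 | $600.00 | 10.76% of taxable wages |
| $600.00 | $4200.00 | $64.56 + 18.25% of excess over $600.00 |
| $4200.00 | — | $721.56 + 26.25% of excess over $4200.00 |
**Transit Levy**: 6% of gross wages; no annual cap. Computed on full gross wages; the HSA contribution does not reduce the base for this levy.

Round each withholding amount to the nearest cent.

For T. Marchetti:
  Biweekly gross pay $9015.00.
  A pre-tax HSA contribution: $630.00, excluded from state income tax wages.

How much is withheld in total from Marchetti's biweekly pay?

$2361.02

State Income Tax: taxable = $9015.00 − $630.00 = $8385.00
  $721.56 + 26.25% × ($8385.00 − $4200.00) = $721.56 + 26.25% × $4185.00 = $1820.12
Transit Levy: 6% × $9015.00 = $540.90
Total: $1820.12 + $540.90 = $2361.02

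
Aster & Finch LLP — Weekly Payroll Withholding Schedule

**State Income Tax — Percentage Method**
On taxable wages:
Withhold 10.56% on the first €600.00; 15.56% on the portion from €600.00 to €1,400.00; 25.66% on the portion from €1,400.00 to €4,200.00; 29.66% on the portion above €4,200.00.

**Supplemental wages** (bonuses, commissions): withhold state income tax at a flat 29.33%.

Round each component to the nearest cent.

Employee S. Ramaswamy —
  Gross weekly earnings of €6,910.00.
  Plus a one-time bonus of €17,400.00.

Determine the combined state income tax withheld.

State Income Tax: taxable = €6,910.00
  €906.32 + 29.66% × (€6,910.00 − €4,200.00) = €906.32 + 29.66% × €2,710.00 = €1,710.11
Supplemental (29.33% flat on bonus): 29.33% × €17,400.00 = €5,103.42
Total state income tax: €1,710.11 + €5,103.42 = €6,813.53

€6,813.53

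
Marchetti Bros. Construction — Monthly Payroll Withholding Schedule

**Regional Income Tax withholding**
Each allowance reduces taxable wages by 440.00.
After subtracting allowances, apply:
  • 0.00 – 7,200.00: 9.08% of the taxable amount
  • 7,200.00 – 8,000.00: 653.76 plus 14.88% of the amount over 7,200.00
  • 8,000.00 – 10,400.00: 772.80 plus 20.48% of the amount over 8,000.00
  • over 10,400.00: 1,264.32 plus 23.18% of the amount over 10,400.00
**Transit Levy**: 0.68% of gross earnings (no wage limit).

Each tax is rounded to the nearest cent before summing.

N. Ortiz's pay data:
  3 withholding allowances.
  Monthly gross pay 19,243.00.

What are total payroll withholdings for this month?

Regional Income Tax: taxable = 19,243.00 − 3×440.00 = 17,923.00
  1,264.32 + 23.18% × (17,923.00 − 10,400.00) = 1,264.32 + 23.18% × 7,523.00 = 3,008.15
Transit Levy: 0.68% × 19,243.00 = 130.85
Total: 3,008.15 + 130.85 = 3,139.00

3,139.00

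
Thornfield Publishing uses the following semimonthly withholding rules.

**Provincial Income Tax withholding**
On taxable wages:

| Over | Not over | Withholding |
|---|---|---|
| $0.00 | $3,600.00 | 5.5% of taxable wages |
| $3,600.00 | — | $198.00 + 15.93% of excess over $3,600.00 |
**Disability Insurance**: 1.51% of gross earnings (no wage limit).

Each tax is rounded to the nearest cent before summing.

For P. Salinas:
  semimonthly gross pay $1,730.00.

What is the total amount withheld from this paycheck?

Provincial Income Tax: taxable = $1,730.00
  5.5% × $1,730.00 = $95.15
Disability Insurance: 1.51% × $1,730.00 = $26.12
Total: $95.15 + $26.12 = $121.27

$121.27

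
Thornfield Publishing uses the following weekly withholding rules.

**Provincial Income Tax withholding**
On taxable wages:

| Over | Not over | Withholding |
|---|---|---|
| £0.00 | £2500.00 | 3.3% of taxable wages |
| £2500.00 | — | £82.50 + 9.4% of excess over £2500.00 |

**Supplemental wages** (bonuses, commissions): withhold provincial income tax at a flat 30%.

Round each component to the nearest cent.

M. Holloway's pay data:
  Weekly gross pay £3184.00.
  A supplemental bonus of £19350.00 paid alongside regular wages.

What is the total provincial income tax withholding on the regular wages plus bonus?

£5951.80

Provincial Income Tax: taxable = £3184.00
  £82.50 + 9.4% × (£3184.00 − £2500.00) = £82.50 + 9.4% × £684.00 = £146.80
Supplemental (30% flat on bonus): 30% × £19350.00 = £5805.00
Total provincial income tax: £146.80 + £5805.00 = £5951.80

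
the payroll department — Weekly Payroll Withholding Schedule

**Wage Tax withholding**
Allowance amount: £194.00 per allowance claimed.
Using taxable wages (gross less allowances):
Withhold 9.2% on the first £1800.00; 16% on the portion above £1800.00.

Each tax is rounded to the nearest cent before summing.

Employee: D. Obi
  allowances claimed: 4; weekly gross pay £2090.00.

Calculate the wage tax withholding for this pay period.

£120.89

Wage Tax: taxable = £2090.00 − 4×£194.00 = £1314.00
  9.2% × £1314.00 = £120.89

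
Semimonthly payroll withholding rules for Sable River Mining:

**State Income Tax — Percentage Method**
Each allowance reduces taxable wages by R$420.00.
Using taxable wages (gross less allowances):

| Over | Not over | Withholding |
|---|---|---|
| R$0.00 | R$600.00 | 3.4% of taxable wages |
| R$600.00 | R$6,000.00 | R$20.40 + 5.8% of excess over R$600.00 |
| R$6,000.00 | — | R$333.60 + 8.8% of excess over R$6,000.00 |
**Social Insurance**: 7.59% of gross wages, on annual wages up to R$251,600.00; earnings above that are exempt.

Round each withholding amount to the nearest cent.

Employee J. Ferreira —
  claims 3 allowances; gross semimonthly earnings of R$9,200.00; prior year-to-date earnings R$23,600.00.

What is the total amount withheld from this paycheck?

R$1,202.60

State Income Tax: taxable = R$9,200.00 − 3×R$420.00 = R$7,940.00
  R$333.60 + 8.8% × (R$7,940.00 − R$6,000.00) = R$333.60 + 8.8% × R$1,940.00 = R$504.32
Social Insurance: 7.59% × R$9,200.00 = R$698.28
Total: R$504.32 + R$698.28 = R$1,202.60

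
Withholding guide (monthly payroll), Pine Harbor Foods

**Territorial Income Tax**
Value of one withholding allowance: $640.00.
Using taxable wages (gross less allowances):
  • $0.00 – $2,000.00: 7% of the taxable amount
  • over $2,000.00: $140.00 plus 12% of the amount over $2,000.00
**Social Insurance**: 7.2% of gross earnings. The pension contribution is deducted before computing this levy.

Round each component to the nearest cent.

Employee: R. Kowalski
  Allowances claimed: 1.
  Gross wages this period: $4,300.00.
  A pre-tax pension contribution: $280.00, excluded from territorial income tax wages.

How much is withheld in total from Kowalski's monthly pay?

Territorial Income Tax: taxable = $4,300.00 − $280.00 − 1×$640.00 = $3,380.00
  $140.00 + 12% × ($3,380.00 − $2,000.00) = $140.00 + 12% × $1,380.00 = $305.60
Social Insurance: 7.2% × $4,020.00 = $289.44
Total: $305.60 + $289.44 = $595.04

$595.04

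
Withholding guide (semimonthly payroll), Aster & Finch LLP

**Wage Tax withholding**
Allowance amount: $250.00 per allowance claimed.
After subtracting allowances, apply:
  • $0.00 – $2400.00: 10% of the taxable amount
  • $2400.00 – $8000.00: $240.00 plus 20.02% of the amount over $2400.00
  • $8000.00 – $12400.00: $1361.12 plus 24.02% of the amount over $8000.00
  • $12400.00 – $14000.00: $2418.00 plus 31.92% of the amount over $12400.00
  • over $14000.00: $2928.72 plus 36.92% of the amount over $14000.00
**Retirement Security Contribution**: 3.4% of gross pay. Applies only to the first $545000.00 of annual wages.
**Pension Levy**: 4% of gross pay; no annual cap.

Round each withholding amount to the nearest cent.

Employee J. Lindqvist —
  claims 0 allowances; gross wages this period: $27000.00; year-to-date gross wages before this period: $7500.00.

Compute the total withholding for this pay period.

Wage Tax: taxable = $27000.00
  $2928.72 + 36.92% × ($27000.00 − $14000.00) = $2928.72 + 36.92% × $13000.00 = $7728.32
Retirement Security Contribution: 3.4% × $27000.00 = $918.00
Pension Levy: 4% × $27000.00 = $1080.00
Total: $7728.32 + $918.00 + $1080.00 = $9726.32

$9726.32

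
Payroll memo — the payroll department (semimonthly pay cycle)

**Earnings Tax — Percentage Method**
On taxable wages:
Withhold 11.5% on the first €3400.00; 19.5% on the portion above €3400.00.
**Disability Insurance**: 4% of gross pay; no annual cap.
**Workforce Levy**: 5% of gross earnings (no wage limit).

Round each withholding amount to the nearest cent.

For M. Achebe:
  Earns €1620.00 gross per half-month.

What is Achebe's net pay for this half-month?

Earnings Tax: taxable = €1620.00
  11.5% × €1620.00 = €186.30
Disability Insurance: 4% × €1620.00 = €64.80
Workforce Levy: 5% × €1620.00 = €81.00
Total withheld: €186.30 + €64.80 + €81.00 = €332.10
Net pay: €1620.00 − €332.10 = €1287.90

€1287.90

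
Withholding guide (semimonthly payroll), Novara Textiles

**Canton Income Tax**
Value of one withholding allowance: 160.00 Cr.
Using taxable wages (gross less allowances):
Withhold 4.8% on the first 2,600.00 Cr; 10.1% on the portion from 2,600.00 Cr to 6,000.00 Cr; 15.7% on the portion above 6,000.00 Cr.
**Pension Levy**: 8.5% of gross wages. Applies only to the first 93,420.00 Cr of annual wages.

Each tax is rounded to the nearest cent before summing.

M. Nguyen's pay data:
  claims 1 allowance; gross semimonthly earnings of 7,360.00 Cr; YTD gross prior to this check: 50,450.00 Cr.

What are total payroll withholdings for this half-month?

Canton Income Tax: taxable = 7,360.00 Cr − 1×160.00 Cr = 7,200.00 Cr
  468.20 Cr + 15.7% × (7,200.00 Cr − 6,000.00 Cr) = 468.20 Cr + 15.7% × 1,200.00 Cr = 656.60 Cr
Pension Levy: 8.5% × 7,360.00 Cr = 625.60 Cr
Total: 656.60 Cr + 625.60 Cr = 1,282.20 Cr

1,282.20 Cr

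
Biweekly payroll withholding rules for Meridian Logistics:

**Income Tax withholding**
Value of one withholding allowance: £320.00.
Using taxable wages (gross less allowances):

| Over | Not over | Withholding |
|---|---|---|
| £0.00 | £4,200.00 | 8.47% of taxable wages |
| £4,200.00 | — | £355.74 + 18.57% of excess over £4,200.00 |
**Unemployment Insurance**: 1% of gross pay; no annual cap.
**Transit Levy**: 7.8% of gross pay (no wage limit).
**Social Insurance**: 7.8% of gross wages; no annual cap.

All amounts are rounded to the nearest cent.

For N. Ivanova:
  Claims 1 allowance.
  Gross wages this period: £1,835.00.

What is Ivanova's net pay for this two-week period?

£1,402.07

Income Tax: taxable = £1,835.00 − 1×£320.00 = £1,515.00
  8.47% × £1,515.00 = £128.32
Unemployment Insurance: 1% × £1,835.00 = £18.35
Transit Levy: 7.8% × £1,835.00 = £143.13
Social Insurance: 7.8% × £1,835.00 = £143.13
Total withheld: £128.32 + £18.35 + £143.13 + £143.13 = £432.93
Net pay: £1,835.00 − £432.93 = £1,402.07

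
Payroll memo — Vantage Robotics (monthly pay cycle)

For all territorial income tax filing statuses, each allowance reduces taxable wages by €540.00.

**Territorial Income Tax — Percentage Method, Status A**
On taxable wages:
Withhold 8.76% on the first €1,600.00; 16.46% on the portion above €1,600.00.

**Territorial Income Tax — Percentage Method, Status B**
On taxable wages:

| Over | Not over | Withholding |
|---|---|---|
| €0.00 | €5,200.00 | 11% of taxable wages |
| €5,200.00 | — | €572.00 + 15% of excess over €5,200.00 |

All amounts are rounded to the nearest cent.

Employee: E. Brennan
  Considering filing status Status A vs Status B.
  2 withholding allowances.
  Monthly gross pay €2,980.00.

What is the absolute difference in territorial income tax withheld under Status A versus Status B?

€19.46

Territorial Income Tax (Status A): taxable = €2,980.00 − 2×€540.00 = €1,900.00
  €140.16 + 16.46% × (€1,900.00 − €1,600.00) = €140.16 + 16.46% × €300.00 = €189.54
Territorial Income Tax (Status B): taxable = €2,980.00 − 2×€540.00 = €1,900.00
  11% × €1,900.00 = €209.00
Difference: |€189.54 − €209.00| = €19.46 (higher under Status B)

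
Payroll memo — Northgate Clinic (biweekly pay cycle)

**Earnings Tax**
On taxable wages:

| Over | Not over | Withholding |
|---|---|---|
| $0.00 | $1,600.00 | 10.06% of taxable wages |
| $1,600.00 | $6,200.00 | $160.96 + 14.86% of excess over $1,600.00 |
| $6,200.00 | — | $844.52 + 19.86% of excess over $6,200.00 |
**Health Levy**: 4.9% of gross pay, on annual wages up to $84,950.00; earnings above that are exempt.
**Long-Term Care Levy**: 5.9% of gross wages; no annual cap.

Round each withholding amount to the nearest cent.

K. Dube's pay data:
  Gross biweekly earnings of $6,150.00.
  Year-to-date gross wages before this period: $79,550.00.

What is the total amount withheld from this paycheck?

Earnings Tax: taxable = $6,150.00
  $160.96 + 14.86% × ($6,150.00 − $1,600.00) = $160.96 + 14.86% × $4,550.00 = $837.09
Health Levy: cap $84,950.00 − YTD $79,550.00 = $5,400.00 subject; 4.9% × $5,400.00 = $264.60
Long-Term Care Levy: 5.9% × $6,150.00 = $362.85
Total: $837.09 + $264.60 + $362.85 = $1,464.54

$1,464.54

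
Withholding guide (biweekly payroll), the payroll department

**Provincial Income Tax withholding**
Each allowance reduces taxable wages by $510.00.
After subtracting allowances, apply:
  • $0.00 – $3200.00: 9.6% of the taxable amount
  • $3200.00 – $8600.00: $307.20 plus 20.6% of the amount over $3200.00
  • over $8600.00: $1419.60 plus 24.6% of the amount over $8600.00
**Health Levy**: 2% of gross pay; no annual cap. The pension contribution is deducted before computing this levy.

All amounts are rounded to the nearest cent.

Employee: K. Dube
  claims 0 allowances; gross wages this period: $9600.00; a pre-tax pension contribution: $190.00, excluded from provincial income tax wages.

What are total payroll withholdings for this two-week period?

$1807.06

Provincial Income Tax: taxable = $9600.00 − $190.00 = $9410.00
  $1419.60 + 24.6% × ($9410.00 − $8600.00) = $1419.60 + 24.6% × $810.00 = $1618.86
Health Levy: 2% × $9410.00 = $188.20
Total: $1618.86 + $188.20 = $1807.06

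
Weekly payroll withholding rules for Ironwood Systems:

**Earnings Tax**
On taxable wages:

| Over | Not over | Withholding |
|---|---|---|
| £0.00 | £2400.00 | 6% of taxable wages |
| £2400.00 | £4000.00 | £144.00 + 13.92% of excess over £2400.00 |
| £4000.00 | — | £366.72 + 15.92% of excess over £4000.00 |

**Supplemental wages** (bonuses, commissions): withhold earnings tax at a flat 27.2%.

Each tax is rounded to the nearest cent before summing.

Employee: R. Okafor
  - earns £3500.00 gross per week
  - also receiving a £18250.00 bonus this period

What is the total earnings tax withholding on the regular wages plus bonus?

Earnings Tax: taxable = £3500.00
  £144.00 + 13.92% × (£3500.00 − £2400.00) = £144.00 + 13.92% × £1100.00 = £297.12
Supplemental (27.2% flat on bonus): 27.2% × £18250.00 = £4964.00
Total earnings tax: £297.12 + £4964.00 = £5261.12

£5261.12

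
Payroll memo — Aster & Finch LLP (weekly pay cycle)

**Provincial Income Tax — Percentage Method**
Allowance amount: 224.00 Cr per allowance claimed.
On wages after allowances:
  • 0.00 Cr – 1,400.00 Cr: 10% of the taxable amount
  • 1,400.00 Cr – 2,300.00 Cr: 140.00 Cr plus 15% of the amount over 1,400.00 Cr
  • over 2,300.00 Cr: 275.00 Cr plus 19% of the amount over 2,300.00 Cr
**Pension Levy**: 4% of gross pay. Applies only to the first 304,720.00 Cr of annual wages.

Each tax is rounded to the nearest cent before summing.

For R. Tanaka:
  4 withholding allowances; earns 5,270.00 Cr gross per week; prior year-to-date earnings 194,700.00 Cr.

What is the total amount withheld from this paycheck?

879.86 Cr

Provincial Income Tax: taxable = 5,270.00 Cr − 4×224.00 Cr = 4,374.00 Cr
  275.00 Cr + 19% × (4,374.00 Cr − 2,300.00 Cr) = 275.00 Cr + 19% × 2,074.00 Cr = 669.06 Cr
Pension Levy: 4% × 5,270.00 Cr = 210.80 Cr
Total: 669.06 Cr + 210.80 Cr = 879.86 Cr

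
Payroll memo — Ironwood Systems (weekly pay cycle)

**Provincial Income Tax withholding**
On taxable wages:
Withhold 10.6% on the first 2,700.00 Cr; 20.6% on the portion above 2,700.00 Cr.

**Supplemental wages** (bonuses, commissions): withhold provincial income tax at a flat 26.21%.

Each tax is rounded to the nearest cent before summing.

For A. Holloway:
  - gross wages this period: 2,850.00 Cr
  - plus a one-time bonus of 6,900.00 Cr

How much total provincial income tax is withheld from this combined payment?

Provincial Income Tax: taxable = 2,850.00 Cr
  286.20 Cr + 20.6% × (2,850.00 Cr − 2,700.00 Cr) = 286.20 Cr + 20.6% × 150.00 Cr = 317.10 Cr
Supplemental (26.21% flat on bonus): 26.21% × 6,900.00 Cr = 1,808.49 Cr
Total provincial income tax: 317.10 Cr + 1,808.49 Cr = 2,125.59 Cr

2,125.59 Cr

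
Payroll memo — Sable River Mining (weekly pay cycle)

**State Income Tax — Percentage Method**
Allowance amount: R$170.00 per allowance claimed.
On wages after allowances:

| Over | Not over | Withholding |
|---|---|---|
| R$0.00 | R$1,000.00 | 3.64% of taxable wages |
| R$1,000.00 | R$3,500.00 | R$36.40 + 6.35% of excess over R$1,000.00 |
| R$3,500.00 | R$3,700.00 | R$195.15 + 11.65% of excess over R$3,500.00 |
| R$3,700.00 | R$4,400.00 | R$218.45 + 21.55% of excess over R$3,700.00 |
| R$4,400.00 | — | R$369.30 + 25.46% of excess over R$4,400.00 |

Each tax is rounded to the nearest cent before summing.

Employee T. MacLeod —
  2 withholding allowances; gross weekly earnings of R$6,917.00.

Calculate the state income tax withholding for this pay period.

R$923.56

State Income Tax: taxable = R$6,917.00 − 2×R$170.00 = R$6,577.00
  R$369.30 + 25.46% × (R$6,577.00 − R$4,400.00) = R$369.30 + 25.46% × R$2,177.00 = R$923.56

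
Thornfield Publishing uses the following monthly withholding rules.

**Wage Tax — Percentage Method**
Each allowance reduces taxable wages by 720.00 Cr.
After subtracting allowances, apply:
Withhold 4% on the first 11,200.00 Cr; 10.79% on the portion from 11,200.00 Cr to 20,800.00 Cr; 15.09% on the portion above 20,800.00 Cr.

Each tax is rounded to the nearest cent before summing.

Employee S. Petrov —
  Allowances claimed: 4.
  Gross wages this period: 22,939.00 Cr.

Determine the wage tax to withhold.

Wage Tax: taxable = 22,939.00 Cr − 4×720.00 Cr = 20,059.00 Cr
  448.00 Cr + 10.79% × (20,059.00 Cr − 11,200.00 Cr) = 448.00 Cr + 10.79% × 8,859.00 Cr = 1,403.89 Cr

1,403.89 Cr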